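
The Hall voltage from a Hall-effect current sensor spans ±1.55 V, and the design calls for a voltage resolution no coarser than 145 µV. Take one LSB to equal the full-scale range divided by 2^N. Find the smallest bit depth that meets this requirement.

15 bits

Range = 1.55 − (-1.55) = 3.1 V.
Levels needed ≥ 3.1/145 µV = 21380. 2^15 = 32768 suffices, so N_min = 15.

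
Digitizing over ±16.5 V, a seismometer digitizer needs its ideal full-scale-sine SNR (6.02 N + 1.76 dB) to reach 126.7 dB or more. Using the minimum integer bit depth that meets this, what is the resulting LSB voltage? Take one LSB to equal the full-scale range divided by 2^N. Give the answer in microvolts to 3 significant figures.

Full-scale range = 16.5 V − (-16.5 V) = 33 V.
N ≥ (126.7 − 1.76)/6.02 = 20.754 → N_min = 21.
LSB = 33 V / 2^21 = 15.7 µV.

15.7 µV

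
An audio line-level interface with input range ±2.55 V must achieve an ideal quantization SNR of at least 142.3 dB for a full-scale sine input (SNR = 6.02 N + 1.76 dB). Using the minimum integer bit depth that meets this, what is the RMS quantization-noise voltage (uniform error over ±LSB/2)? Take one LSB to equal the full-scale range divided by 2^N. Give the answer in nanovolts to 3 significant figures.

87.8 nV

Span: 2.55 V − (-2.55 V) = 5.1 V.
Solving 6.02 N ≥ 142.3 − 1.76: N ≥ 23.346. Round up → N = 24.
LSB = 5.1 V ÷ 2^24 = 5.1/16777216 V = 303.98 nV.
V_rms = LSB/√12 = 87.8 nV.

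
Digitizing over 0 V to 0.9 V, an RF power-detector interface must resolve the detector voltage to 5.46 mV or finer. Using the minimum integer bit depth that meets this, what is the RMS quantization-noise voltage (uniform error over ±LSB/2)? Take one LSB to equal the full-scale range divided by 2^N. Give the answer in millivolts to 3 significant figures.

1.01 mV

Full-scale range = 0.9 V.
Levels needed ≥ 0.9/5.46 mV = 164.8. 2^8 = 256 suffices, so N_min = 8.
LSB = 0.9 V / 2^8 = 3.5156 mV.
V_rms = LSB/√12 = 1.01 mV.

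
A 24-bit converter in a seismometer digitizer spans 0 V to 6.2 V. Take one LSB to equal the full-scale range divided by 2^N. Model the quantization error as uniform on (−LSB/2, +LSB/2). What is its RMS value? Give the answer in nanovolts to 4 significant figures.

106.7 nV

Full-scale range = 6.2 V.
Step size = 6.2/16777216 V = 369.549 nV.
RMS of a uniform error over width LSB is LSB/√12 = 106.7 nV.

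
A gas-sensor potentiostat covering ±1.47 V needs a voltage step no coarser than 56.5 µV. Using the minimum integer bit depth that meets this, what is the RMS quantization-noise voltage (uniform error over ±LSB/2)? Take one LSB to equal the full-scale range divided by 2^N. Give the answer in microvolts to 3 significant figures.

Full-scale range = 1.47 V − (-1.47 V) = 2.94 V.
Need 2^N ≥ 2.94 V / 56.5 µV = 52040 → N_min = 16.
One LSB is 2.94 V / 65536 = 44.861 µV.
σ_q = LSB/√12 = 44.861 µV/3.4641 = 13.0 µV.

13.0 µV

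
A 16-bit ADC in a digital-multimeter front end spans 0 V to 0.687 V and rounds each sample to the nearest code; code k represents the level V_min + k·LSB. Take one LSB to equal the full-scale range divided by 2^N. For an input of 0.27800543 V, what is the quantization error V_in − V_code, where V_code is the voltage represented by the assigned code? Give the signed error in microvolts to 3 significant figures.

Span = 0.687 V. LSB = 0.687 V / 2^16 ≈ 10.48 µV.
(V_in − V_min)/LSB = (0.27800543 − (0)) × 65536/0.687 = 26520.1803 → nearest code k = 26520.
Reconstructed level: 0 + 26520 × 0.687/65536 V = 0.27800354004 V.
e = 0.27800543 − (0.27800354004) = +1.89 µV.

+1.89 µV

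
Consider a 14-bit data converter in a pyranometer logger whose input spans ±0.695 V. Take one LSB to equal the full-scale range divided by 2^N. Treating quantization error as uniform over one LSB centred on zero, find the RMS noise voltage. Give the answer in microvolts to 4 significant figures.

Span: 0.695 V − (-0.695 V) = 1.39 V.
Step size = 1.39/16384 V = 84.8389 µV.
For a uniform distribution on [−LSB/2, +LSB/2], V_rms = LSB/√12 = 84.8389 µV/3.4641 = 24.49 µV.

24.49 µV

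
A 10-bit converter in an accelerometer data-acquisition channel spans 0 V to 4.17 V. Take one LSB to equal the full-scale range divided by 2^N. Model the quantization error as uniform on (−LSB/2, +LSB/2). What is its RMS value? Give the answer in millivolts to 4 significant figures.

Span = 4.17 V.
One LSB is 4.17 V / 1024 = 4.07227 mV.
V_rms = LSB/√12 = 4.07227 mV / √12 = 1.176 mV.

1.176 mV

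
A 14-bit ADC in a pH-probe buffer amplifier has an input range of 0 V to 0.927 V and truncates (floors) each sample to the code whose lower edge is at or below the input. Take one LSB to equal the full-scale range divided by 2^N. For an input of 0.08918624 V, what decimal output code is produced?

Full-scale range = 0.927 V. LSB = 0.927 V / 2^14 ≈ 56.58 µV.
code = ⌊(V_in − V_min)/LSB⌋ = ⌊(V_in − V_min) × 2^14 / range⌋
     = ⌊(0.08918624 − (0)) × 16384 / 0.927⌋ = ⌊0.08918624 × 16384/0.927⌋
     = ⌊1576.297⌋ = 1576.

1576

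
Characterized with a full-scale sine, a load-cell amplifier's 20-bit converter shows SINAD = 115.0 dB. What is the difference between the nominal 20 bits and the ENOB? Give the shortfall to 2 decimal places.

ENOB = (SINAD − 1.76)/6.02 = (115.0 − 1.76)/6.02 = 18.8106 bits.
Lost resolution: 20 − 18.8106 = 1.1894 bits.

1.19 bits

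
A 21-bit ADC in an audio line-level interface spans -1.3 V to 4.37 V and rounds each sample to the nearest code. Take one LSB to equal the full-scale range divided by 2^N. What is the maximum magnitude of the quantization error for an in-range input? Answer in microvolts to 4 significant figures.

1.352 µV

The full-scale span is 4.37 − (-1.3) = 5.67 V.
LSB = 5.67 V ÷ 2^21 = 5.67/2097152 V = 2.70367 µV.
A rounding quantizer has |error| ≤ LSB/2 = 1.352 µV.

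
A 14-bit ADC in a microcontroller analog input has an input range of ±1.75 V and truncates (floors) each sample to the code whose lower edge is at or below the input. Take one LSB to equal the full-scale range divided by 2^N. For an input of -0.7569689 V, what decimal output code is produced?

4648

The full-scale span is 1.75 − (-1.75) = 3.5 V. LSB = 3.5 V / 2^14 ≈ 213.6 µV.
code = ⌊(V_in − V_min)/LSB⌋ = ⌊(V_in − V_min) × 2^14 / range⌋
     = ⌊(-0.7569689 − (-1.75)) × 16384 / 3.5⌋ = ⌊0.9930311 × 16384/3.5⌋
     = ⌊4648.520⌋ = 4648.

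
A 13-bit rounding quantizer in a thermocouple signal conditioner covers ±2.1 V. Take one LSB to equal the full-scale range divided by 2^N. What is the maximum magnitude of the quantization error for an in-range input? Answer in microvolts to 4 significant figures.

256.3 µV

Span: 2.1 V − (-2.1 V) = 4.2 V.
One LSB is 4.2 V / 8192 = 0.512695 mV.
A rounding quantizer has |error| ≤ LSB/2 = 256.3 µV.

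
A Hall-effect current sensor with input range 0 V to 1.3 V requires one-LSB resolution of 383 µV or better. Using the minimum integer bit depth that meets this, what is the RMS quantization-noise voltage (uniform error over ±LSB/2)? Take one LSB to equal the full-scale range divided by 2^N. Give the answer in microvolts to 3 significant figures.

91.6 µV

V_FS = 1.3 V.
Need 2^N ≥ 1.3 V / 383 µV = 3394 → N_min = 12.
One LSB is 1.3 V / 4096 = 317.38 µV.
V_rms = LSB/√12 = 91.6 µV.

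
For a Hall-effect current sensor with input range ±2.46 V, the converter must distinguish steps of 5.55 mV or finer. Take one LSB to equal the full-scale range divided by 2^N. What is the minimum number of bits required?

Range = 2.46 − (-2.46) = 4.92 V.
Levels needed ≥ 4.92/5.55 mV = 886.5. 2^10 = 1024 suffices, so N_min = 10.

10 bits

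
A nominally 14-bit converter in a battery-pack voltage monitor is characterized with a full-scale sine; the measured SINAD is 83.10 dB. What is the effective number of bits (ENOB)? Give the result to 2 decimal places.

ENOB = (83.10 − 1.76)/6.02 = 13.5116 bits.

13.51 bits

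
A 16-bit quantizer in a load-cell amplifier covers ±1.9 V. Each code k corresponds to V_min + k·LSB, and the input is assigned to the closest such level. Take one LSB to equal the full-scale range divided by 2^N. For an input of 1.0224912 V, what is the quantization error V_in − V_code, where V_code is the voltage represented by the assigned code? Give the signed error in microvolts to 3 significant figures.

+12.0 µV

Span: 1.9 V − (-1.9 V) = 3.8 V. LSB = 3.8 V / 2^16 ≈ 57.98 µV.
Position in LSBs: (1.0224912 − (-1.9)) × 65536/3.8 = 50402.2061; rounding gives k = 50402.
V_code = -1.9 + (50402/65536) × 3.8 = 1.0224792480 V.
Error = V_in − V_code = 1.0224912 − (1.0224792480) = +12.0 µV.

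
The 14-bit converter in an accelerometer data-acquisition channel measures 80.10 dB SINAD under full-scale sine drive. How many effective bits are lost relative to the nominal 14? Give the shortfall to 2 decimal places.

0.99 bits

Effective bits = (80.10 − 1.76)/6.02 = 13.0133.
14 − 13.0133 = 0.99 bits below nominal.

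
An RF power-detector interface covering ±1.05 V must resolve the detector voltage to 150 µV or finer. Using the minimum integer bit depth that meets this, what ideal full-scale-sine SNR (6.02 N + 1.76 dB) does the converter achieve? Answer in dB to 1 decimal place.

86.0 dB

The full-scale span is 1.05 − (-1.05) = 2.1 V.
2.1 V / 150 µV = 14000. Since 2^13 = 8192 and 2^14 = 16384, N = 14.
6.02(14) + 1.76 = 86.04 dB.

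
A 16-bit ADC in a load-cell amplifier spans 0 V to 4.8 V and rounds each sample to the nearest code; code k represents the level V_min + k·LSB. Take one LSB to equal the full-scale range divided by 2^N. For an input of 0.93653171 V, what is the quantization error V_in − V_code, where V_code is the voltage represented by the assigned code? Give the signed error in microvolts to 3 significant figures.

Full-scale range = 4.8 V. LSB = 4.8 V / 2^16 ≈ 73.24 µV.
(V_in − V_min)/LSB = (0.93653171 − (0)) × 65536/4.8 = 12786.7796 → nearest code k = 12787.
V_code = V_min + k × range/2^16 = 0 + 12787 × 4.8/65536 = 0.93654785156 V.
e = 0.93653171 − (0.93654785156) = −16.1 µV.

−16.1 µV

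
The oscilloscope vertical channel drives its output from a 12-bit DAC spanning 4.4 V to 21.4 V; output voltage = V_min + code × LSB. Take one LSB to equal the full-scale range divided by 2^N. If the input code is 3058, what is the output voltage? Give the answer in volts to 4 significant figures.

17.09 V

Range = 21.4 − (4.4) = 17 V. LSB = 17 V / 2^12.
V_out = 4.4 + 3058 × (17/4096) V
      = 4.4 + 12.6919 = 17.0919 V.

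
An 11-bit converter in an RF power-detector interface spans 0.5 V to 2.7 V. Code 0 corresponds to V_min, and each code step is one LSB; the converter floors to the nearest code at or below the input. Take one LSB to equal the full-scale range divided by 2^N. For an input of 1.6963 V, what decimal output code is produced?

The full-scale span is 2.7 − (0.5) = 2.2 V. LSB = 2.2 V / 2^11 ≈ 1.074 mV.
code = ⌊(V_in − V_min)/LSB⌋ = ⌊(V_in − V_min) × 2^11 / range⌋
     = ⌊(1.6963 − (0.5)) × 2048 / 2.2⌋ = ⌊1.1963 × 2048/2.2⌋
     = ⌊1113.647⌋ = 1113.

1113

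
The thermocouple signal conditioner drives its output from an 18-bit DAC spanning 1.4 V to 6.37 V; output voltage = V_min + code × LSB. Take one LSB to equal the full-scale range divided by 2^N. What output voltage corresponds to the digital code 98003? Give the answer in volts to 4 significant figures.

3.258 V

Range = 6.37 − (1.4) = 4.97 V. LSB = 4.97 V / 2^18.
V_out = V_min + code × LSB = 1.4 V + 98003 × 4.97 V / 262144
      = 1.4 + 1.85804 = 3.25804 V.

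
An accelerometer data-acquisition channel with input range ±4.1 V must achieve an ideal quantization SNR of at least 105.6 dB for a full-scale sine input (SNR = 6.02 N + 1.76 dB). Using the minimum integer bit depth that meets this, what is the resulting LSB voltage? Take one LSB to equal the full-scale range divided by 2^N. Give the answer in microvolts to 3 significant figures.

31.3 µV

Full-scale range = 4.1 V − (-4.1 V) = 8.2 V.
6.02 N + 1.76 ≥ 105.6 gives N ≥ 17.249, so the minimum integer is 18.
One LSB is 8.2 V / 262144 = 31.3 µV.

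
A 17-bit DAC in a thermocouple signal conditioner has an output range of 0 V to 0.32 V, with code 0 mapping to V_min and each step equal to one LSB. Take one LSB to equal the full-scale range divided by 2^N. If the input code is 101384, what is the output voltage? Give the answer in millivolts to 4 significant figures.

Span = 0.32 V. LSB = 0.32 V / 2^17.
Output = V_min + (101384/131072) × range = 0 + 0.773499 × 0.32 V
      = 0 V + 0.247520 V = 0.247520 V.

247.5 mV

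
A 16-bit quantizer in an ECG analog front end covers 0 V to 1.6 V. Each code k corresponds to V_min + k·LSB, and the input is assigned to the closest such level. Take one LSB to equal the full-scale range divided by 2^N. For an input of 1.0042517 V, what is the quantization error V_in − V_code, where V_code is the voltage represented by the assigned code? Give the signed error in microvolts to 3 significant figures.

+3.65 µV

V_FS = 1.6 V. LSB = 1.6 V / 2^16 ≈ 24.41 µV.
(V_in − V_min)/LSB = (1.0042517 − (0)) × 65536/1.6 = 41134.1496 → nearest code k = 41134.
V_code = 0 + (41134/65536) × 1.6 = 1.0042480469 V.
Error = V_in − V_code = 1.0042517 − (1.0042480469) = +3.65 µV.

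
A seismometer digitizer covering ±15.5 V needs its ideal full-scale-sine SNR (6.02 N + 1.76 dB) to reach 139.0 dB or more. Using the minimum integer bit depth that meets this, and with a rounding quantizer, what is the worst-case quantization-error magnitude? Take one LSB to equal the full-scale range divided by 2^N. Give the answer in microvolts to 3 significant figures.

1.85 µV

Range = 15.5 − (-15.5) = 31 V.
Solving 6.02 N ≥ 139.0 − 1.76: N ≥ 22.797. Round up → N = 23.
LSB = 31 V / 2^23 = 3.6955 µV.
Half an LSB is 1.85 µV.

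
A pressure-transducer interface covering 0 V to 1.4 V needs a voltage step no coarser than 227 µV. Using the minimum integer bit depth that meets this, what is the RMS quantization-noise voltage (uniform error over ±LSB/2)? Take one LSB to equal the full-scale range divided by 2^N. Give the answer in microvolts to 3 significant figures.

Range is 1.4 V.
1.4 V / 227 µV = 6167. Since 2^12 = 4096 and 2^13 = 8192, N = 13.
One LSB is 1.4 V / 8192 = 170.90 µV.
V_rms = LSB/√12 = 49.3 µV.

49.3 µV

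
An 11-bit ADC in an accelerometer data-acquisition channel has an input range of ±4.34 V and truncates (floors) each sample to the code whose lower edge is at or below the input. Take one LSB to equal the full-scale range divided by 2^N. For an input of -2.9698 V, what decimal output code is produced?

Range = 4.34 − (-4.34) = 8.68 V. LSB = 8.68 V / 2^11 ≈ 4.238 mV.
(V_in − V_min) × 2^11/range = (-2.9698 − (-4.34)) × 2048/8.68 = 323.291.
Floor → code = 323.

323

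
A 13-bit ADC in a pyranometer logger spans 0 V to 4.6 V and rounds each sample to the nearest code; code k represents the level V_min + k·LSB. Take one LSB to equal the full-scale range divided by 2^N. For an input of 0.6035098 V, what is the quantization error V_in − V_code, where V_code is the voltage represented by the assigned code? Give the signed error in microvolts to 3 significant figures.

−128 µV

V_FS = 4.6 V. LSB = 4.6 V / 2^13 ≈ 0.5615 mV.
(V_in − V_min)/LSB = (0.6035098 − (0)) × 8192/4.6 = 1074.7722 → nearest code k = 1075.
Reconstructed level: 0 + 1075 × 4.6/8192 V = 0.6036376953 V.
Error = V_in − V_code = 0.6035098 − (0.6036376953) = −128 µV.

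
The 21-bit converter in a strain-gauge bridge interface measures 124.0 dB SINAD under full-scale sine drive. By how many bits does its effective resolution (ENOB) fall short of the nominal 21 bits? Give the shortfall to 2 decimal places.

0.69 bits

N_eff = (124.0 − 1.76)/6.02 = 20.3056 bits.
Shortfall = 21 − 20.3056 = 0.6944 bits.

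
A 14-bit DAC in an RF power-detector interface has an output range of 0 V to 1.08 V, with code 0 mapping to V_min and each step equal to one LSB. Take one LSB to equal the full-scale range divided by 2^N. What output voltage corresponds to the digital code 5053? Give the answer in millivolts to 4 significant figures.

Full-scale range = 1.08 V. LSB = 1.08 V / 2^14.
V_out = 0 + 5053 × (1.08/16384) V
      = 0 + 0.333083 = 0.333083 V.

333.1 mV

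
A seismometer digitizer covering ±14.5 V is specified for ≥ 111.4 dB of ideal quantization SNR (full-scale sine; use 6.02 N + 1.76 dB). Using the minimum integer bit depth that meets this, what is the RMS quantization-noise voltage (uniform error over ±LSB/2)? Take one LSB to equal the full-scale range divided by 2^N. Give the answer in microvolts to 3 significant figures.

Full-scale range = 14.5 V − (-14.5 V) = 29 V.
N ≥ (111.4 − 1.76)/6.02 = 18.213 → N_min = 19.
LSB = 29 V / 2^19 = 55.313 µV.
V_rms = LSB/√12 = 16.0 µV.

16.0 µV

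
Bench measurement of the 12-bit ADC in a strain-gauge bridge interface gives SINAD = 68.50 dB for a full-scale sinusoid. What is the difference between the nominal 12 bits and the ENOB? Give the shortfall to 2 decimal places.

0.91 bits

Effective bits = (68.50 − 1.76)/6.02 = 11.0864.
12 − 11.0864 = 0.91 bits below nominal.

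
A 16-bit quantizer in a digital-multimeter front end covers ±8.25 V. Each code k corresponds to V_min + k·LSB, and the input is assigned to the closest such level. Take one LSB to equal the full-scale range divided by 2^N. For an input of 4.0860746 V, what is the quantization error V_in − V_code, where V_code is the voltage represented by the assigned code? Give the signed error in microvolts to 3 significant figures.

+99.0 µV

Range = 8.25 − (-8.25) = 16.5 V. LSB = 16.5 V / 2^16 ≈ 251.8 µV.
Position in LSBs: (4.0860746 − (-8.25)) × 65536/16.5 = 48997.3930; rounding gives k = 48997.
V_code = -8.25 + (48997/65536) × 16.5 = 4.0859756470 V.
V_in − V_code = 4.0860746 − (4.0859756470) = +99.0 µV.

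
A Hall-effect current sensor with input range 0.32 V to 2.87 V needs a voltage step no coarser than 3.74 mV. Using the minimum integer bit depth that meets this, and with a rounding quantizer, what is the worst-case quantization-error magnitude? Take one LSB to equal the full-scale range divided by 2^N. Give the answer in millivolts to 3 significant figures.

The full-scale span is 2.87 − (0.32) = 2.55 V.
Levels needed ≥ 2.55/3.74 mV = 681.8. 2^10 = 1024 suffices, so N_min = 10.
One LSB is 2.55 V / 1024 = 2.4902 mV.
Half an LSB is 1.25 mV.

1.25 mV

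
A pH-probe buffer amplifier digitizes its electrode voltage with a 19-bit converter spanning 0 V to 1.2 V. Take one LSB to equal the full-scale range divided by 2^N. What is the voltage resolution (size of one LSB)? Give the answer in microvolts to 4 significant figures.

Full-scale range = 1.2 V.
There are 2^19 = 524288 steps.
LSB = 1.2 V / 2^19 = 2.289 µV.

2.289 µV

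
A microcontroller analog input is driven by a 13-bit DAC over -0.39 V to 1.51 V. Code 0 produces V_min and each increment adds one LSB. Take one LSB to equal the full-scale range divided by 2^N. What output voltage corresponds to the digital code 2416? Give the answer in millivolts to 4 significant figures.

Range = 1.51 − (-0.39) = 1.9 V. LSB = 1.9 V / 2^13.
V_out = V_min + code × LSB = -0.39 V + 2416 × 1.9 V / 8192
      = -0.39 + 0.560352 = 0.170352 V.

170.4 mV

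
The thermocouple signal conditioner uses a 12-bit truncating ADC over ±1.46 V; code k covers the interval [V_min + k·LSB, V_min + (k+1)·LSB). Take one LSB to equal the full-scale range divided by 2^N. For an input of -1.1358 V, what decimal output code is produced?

454

Full-scale range = 1.46 V − (-1.46 V) = 2.92 V. LSB = 2.92 V / 2^12 ≈ 0.7129 mV.
(V_in − V_min) × 2^12/range = (-1.1358 − (-1.46)) × 4096/2.92 = 454.768.
Floor → code = 454.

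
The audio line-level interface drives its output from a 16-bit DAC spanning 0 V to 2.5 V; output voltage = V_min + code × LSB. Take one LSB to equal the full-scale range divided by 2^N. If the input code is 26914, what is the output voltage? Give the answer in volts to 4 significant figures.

V_FS = 2.5 V. LSB = 2.5 V / 2^16.
V_out = 0 + 26914 × (2.5/65536) V
      = 0 + 1.02669 = 1.02669 V.

1.027 V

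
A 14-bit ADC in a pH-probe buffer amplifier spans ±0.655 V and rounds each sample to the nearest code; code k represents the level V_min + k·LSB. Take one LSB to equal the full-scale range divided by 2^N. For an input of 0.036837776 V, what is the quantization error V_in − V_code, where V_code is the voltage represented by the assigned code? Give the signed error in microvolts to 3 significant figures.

Range = 0.655 − (-0.655) = 1.31 V. LSB = 1.31 V / 2^14 ≈ 79.96 µV.
(0.036837776 − (-0.655)) / LSB = 0.691837776 × 16384/1.31 = 8652.7253. Nearest integer: k = 8653.
Reconstructed level: -0.655 + 8653 × 1.31/16384 V = 0.036859741211 V.
Error = V_in − V_code = 0.036837776 − (0.036859741211) = −22.0 µV.

−22.0 µV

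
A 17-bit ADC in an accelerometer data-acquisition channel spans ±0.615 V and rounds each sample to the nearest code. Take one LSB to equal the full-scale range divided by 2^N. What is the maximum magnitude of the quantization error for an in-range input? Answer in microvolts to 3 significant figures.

The full-scale span is 0.615 − (-0.615) = 1.23 V.
LSB = 1.23 V ÷ 2^17 = 1.23/131072 V = 9.3842 µV.
Worst-case error for round-to-nearest is half an LSB: 4.69 µV.

4.69 µV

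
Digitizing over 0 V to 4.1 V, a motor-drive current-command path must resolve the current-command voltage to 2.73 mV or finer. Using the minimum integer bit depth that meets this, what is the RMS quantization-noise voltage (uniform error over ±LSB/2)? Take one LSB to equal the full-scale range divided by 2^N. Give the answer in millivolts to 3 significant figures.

Full-scale range = 4.1 V.
4.1 V / 2.73 mV = 1502. Since 2^10 = 1024 and 2^11 = 2048, N = 11.
LSB = 4.1 V ÷ 2^11 = 4.1/2048 V = 2.0020 mV.
V_rms = LSB/√12 = 0.578 mV.

0.578 mV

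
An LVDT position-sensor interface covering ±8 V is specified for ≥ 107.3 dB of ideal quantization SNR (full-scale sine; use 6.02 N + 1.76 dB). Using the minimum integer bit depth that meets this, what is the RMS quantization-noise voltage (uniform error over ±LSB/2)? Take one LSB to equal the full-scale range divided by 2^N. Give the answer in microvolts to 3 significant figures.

17.6 µV

The full-scale span is 8 − (-8) = 16 V.
6.02 N + 1.76 ≥ 107.3 gives N ≥ 17.532, so the minimum integer is 18.
LSB = 16 V / 2^18 = 61.035 µV.
RMS noise = LSB/√12 = 17.6 µV.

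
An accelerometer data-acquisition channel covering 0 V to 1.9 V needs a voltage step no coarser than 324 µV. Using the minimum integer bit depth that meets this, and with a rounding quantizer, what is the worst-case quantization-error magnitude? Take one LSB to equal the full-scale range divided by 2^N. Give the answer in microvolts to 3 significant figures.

V_FS = 1.9 V.
Need 2^N ≥ 1.9 V / 324 µV = 5864 → N_min = 13.
Step size = 1.9/8192 V = 231.93 µV.
|e|_max = LSB/2 = 116 µV.

116 µV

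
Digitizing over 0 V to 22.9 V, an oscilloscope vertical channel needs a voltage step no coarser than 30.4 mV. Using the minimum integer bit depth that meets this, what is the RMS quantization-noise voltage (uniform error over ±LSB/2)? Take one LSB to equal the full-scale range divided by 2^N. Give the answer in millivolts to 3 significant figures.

V_FS = 22.9 V.
Required number of levels: 22.9/30.4 mV = 753.29; smallest N with 2^N ≥ that is 10.
Step size = 22.9/1024 V = 22.363 mV.
RMS noise = LSB/√12 = 6.46 mV.

6.46 mV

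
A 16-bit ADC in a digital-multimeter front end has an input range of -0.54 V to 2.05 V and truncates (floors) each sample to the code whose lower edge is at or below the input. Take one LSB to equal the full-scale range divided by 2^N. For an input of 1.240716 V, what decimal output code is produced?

45058

Span: 2.05 V − (-0.54 V) = 2.59 V. LSB = 2.59 V / 2^16 ≈ 39.52 µV.
code = ⌊(V_in − V_min)/LSB⌋ = ⌊(V_in − V_min) × 2^16 / range⌋
     = ⌊(1.240716 − (-0.54)) × 65536 / 2.59⌋ = ⌊1.780716 × 65536/2.59⌋
     = ⌊45058.303⌋ = 45058.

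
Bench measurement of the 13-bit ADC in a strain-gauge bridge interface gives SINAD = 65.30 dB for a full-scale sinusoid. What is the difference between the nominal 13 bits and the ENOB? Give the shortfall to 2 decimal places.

N_eff = (65.30 − 1.76)/6.02 = 10.5548 bits.
13 − 10.5548 = 2.45 bits below nominal.

2.45 bits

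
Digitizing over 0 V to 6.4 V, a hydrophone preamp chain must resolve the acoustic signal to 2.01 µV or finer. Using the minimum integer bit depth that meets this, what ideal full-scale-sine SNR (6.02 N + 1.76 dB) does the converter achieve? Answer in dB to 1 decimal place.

134.2 dB

V_FS = 6.4 V.
Levels needed ≥ 6.4/2.01 µV = 3.184e6. 2^22 = 4194304 suffices, so N_min = 22.
SNR = 6.02 × 22 + 1.76 = 134.20 dB.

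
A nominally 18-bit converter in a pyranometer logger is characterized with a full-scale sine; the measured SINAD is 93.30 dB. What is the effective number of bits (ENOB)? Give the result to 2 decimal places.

15.21 bits

(93.30 − 1.76) / 6.02 = 91.54/6.02 = 15.2060 effective bits.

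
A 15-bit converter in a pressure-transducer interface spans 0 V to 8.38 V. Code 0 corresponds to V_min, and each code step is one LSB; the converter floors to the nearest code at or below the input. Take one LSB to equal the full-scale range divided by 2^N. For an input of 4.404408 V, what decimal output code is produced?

Range is 8.38 V. LSB = 8.38 V / 2^15 ≈ 255.7 µV.
V_in − V_min = 4.404408 − (0) = 4.404408 V.
Divide by LSB: 4.404408 × 32768/8.38 = 17222.3916.
Truncating gives code 17222.

17222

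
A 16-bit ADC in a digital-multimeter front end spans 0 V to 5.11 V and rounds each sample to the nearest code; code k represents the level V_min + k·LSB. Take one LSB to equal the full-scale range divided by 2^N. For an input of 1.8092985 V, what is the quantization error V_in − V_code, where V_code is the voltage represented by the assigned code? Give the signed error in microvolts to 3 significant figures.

Span = 5.11 V. LSB = 5.11 V / 2^16 ≈ 77.97 µV.
(1.8092985 − (0)) / LSB = 1.8092985 × 65536/5.11 = 23204.3418. Nearest integer: k = 23204.
Reconstructed level: 0 + 23204 × 5.11/65536 V = 1.8092718506 V.
Error = V_in − V_code = 1.8092985 − (1.8092718506) = +26.6 µV.

+26.6 µV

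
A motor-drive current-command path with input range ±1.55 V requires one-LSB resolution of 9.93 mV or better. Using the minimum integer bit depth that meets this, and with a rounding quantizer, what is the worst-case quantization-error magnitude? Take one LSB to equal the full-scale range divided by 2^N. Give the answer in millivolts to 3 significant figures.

3.03 mV

Range = 1.55 − (-1.55) = 3.1 V.
Levels needed ≥ 3.1/9.93 mV = 312.2. 2^9 = 512 suffices, so N_min = 9.
LSB = 3.1 V ÷ 2^9 = 3.1/512 V = 6.0547 mV.
Half an LSB is 3.03 mV.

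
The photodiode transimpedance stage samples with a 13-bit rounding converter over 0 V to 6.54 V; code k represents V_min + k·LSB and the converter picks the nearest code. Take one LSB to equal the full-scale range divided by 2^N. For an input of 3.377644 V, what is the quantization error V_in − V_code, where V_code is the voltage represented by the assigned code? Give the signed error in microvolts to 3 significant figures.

−132 µV

Range is 6.54 V. LSB = 6.54 V / 2^13 ≈ 0.7983 mV.
(V_in − V_min)/LSB = (3.377644 − (0)) × 8192/6.54 = 4230.8348 → nearest code k = 4231.
V_code = 0 + (4231/8192) × 6.54 = 3.377775879 V.
e = 3.377644 − (3.377775879) = −132 µV.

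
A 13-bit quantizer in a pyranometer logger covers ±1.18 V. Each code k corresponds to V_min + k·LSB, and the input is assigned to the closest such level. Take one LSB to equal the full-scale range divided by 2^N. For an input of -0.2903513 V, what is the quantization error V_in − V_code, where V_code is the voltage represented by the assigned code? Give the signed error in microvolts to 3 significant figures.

The full-scale span is 1.18 − (-1.18) = 2.36 V. LSB = 2.36 V / 2^13 ≈ 288.1 µV.
(V_in − V_min)/LSB = (-0.2903513 − (-1.18)) × 8192/2.36 = 3088.1365 → nearest code k = 3088.
V_code = -1.18 + (3088/8192) × 2.36 = -0.2903906250 V.
Error = V_in − V_code = -0.2903513 − (-0.2903906250) = +39.3 µV.

+39.3 µV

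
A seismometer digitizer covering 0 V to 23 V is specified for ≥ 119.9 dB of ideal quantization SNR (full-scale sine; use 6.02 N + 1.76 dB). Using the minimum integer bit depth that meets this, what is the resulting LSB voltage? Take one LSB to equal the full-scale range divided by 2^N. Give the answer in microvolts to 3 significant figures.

21.9 µV

Span = 23 V.
N ≥ (119.9 − 1.76)/6.02 = 19.625 → N_min = 20.
LSB = 23 V / 2^20 = 21.9 µV.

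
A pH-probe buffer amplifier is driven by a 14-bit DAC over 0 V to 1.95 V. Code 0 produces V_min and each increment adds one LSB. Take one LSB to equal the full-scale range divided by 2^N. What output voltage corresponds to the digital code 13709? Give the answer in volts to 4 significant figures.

Full-scale range = 1.95 V. LSB = 1.95 V / 2^14.
V_out = V_min + code × LSB = 0 V + 13709 × 1.95 V / 16384
      = 0 V + 1.63163 V = 1.63163 V.

1.632 V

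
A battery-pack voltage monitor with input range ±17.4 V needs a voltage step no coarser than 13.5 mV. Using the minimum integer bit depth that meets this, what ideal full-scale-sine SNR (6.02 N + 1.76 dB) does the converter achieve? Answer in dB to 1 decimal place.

Range = 17.4 − (-17.4) = 34.8 V.
Levels needed ≥ 34.8/13.5 mV = 2578. 2^12 = 4096 suffices, so N_min = 12.
6.02(12) + 1.76 = 74.00 dB.

74.0 dB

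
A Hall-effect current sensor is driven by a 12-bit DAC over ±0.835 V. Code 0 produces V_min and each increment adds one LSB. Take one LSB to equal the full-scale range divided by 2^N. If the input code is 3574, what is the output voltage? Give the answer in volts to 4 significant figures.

0.6222 V

Full-scale range = 0.835 V − (-0.835 V) = 1.67 V. LSB = 1.67 V / 2^12.
Output = V_min + (3574/4096) × range = -0.835 + 0.872559 × 1.67 V
      = -0.835 V + 1.45717 V = 0.622173 V.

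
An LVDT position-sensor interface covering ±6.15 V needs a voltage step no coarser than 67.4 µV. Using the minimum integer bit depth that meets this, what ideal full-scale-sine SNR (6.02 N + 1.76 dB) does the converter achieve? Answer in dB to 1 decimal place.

110.1 dB

Full-scale range = 6.15 V − (-6.15 V) = 12.3 V.
Required number of levels: 12.3/67.4 µV = 182490; smallest N with 2^N ≥ that is 18.
Ideal SNR at N = 18: 6.02·18 + 1.76 = 110.1 dB.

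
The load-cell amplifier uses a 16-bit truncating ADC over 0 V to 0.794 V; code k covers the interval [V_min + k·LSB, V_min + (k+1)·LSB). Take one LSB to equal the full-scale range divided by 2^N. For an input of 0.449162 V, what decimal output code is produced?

V_FS = 0.794 V. LSB = 0.794 V / 2^16 ≈ 12.12 µV.
(V_in − V_min) × 2^16/range = (0.449162 − (0)) × 65536/0.794 = 37073.402.
Floor → code = 37073.

37073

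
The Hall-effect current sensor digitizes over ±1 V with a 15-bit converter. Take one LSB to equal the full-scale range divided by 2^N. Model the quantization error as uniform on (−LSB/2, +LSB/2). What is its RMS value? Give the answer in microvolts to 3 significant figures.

Range = 1 − (-1) = 2 V.
Step size = 2/32768 V = 61.035 µV.
σ_q = LSB/√12 = 61.035 µV/3.4641 = 17.6 µV.

17.6 µV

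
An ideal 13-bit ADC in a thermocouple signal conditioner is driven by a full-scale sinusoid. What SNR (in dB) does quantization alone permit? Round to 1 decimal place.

Ideal quantization SNR: 6.02 × 13 + 1.76 dB = 80.0 dB.

80.0 dB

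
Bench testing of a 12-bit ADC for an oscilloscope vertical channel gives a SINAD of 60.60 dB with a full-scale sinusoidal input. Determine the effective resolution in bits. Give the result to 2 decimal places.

Inverting SNR = 6.02 N + 1.76: N_eff = (60.60 − 1.76)/6.02 = 9.7741.

9.77 bits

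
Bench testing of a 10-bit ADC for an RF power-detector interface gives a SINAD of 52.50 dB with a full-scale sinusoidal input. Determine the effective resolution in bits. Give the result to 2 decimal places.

Inverting SNR = 6.02 N + 1.76: N_eff = (52.50 − 1.76)/6.02 = 8.4286.

8.43 bits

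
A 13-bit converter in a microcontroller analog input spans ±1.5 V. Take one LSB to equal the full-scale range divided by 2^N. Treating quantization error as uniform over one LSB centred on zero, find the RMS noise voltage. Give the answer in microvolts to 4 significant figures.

105.7 µV

Range = 1.5 − (-1.5) = 3 V.
Step size = 3/8192 V = 366.211 µV.
σ_q = LSB/√12 = 366.211 µV/3.4641 = 105.7 µV.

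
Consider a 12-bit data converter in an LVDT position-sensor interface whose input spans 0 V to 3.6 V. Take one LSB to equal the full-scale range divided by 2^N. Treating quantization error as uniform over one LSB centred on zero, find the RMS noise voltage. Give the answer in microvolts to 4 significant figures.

253.7 µV

V_FS = 3.6 V.
LSB = 3.6 V ÷ 2^12 = 3.6/4096 V = 0.878906 mV.
V_rms = LSB/√12 = 0.878906 mV / √12 = 253.7 µV.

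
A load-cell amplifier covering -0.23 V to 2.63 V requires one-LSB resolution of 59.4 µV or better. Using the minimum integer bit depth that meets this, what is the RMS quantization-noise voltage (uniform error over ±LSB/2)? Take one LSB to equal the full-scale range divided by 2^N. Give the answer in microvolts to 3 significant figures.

12.6 µV

Span: 2.63 V − (-0.23 V) = 2.86 V.
Levels needed ≥ 2.86/59.4 µV = 48150. 2^16 = 65536 suffices, so N_min = 16.
LSB = 2.86 V ÷ 2^16 = 2.86/65536 V = 43.640 µV.
RMS noise = LSB/√12 = 12.6 µV.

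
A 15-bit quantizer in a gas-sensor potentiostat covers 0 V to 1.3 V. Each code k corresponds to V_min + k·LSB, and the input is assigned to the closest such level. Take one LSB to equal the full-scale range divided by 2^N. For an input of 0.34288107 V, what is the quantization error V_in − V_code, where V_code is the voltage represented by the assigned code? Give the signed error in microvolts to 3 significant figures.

−11.4 µV

V_FS = 1.3 V. LSB = 1.3 V / 2^15 ≈ 39.67 µV.
Position in LSBs: (0.34288107 − (0)) × 32768/1.3 = 8642.7130; rounding gives k = 8643.
Reconstructed level: 0 + 8643 × 1.3/32768 V = 0.34289245605 V.
e = 0.34288107 − (0.34289245605) = −11.4 µV.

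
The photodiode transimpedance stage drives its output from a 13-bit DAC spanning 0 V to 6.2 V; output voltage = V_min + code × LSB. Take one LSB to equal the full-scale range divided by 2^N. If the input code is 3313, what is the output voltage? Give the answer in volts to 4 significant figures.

Range is 6.2 V. LSB = 6.2 V / 2^13.
V_out = 0 + 3313 × (6.2/8192) V
      = 0 V + 2.50740 V = 2.50740 V.

2.507 V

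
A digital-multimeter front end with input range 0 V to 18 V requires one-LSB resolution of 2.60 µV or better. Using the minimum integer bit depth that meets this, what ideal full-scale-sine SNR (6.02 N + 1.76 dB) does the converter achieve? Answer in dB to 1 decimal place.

V_FS = 18 V.
18 V / 2.60 µV = 6.923e6. Since 2^22 = 4194304 and 2^23 = 8388608, N = 23.
6.02(23) + 1.76 = 140.22 dB.

140.2 dB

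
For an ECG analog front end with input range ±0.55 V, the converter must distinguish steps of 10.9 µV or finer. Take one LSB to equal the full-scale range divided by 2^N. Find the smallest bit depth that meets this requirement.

The full-scale span is 0.55 − (-0.55) = 1.1 V.
1.1 V / 10.9 µV = 100900. Since 2^16 = 65536 and 2^17 = 131072, N = 17.

17 bits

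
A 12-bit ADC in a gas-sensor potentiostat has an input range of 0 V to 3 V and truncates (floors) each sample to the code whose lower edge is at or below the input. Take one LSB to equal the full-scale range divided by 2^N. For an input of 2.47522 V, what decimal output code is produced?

3379

V_FS = 3 V. LSB = 3 V / 2^12 ≈ 0.7324 mV.
(V_in − V_min) × 2^12/range = (2.47522 − (0)) × 4096/3 = 3379.500.
Floor → code = 3379.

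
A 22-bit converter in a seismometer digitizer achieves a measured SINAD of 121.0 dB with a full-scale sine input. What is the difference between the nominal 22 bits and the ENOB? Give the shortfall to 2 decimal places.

2.19 bits

N_eff = (121.0 − 1.76)/6.02 = 19.8073 bits.
22 − 19.8073 = 2.19 bits below nominal.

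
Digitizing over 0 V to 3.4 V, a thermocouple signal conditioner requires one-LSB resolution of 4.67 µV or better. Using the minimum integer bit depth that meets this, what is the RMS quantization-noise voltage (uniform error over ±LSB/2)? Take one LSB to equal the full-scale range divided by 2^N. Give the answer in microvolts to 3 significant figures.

Range is 3.4 V.
Required number of levels: 3.4/4.67 µV = 728050; smallest N with 2^N ≥ that is 20.
Step size = 3.4/1048576 V = 3.2425 µV.
σ_q = LSB/√12 = 3.2425 µV/3.4641 = 0.936 µV.

0.936 µV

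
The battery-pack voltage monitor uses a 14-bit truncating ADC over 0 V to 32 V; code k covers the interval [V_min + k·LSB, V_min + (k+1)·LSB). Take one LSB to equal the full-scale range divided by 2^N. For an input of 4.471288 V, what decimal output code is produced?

2289

Full-scale range = 32 V. LSB = 32 V / 2^14 ≈ 1.953 mV.
(V_in − V_min) × 2^14/range = (4.471288 − (0)) × 16384/32 = 2289.299.
Floor → code = 2289.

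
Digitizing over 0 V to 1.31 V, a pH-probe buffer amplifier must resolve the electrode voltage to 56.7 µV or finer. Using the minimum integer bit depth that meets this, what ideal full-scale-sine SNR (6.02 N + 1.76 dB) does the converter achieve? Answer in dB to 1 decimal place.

92.1 dB

Full-scale range = 1.31 V.
1.31 V / 56.7 µV = 23100. Since 2^14 = 16384 and 2^15 = 32768, N = 15.
Ideal SNR at N = 15: 6.02·15 + 1.76 = 92.1 dB.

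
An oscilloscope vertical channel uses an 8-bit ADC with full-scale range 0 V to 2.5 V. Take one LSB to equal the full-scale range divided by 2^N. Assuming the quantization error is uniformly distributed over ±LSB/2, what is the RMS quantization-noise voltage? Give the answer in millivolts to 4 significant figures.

2.819 mV

Range is 2.5 V.
One LSB is 2.5 V / 256 = 9.76563 mV.
σ_q = LSB/√12 = 9.76563 mV/3.4641 = 2.819 mV.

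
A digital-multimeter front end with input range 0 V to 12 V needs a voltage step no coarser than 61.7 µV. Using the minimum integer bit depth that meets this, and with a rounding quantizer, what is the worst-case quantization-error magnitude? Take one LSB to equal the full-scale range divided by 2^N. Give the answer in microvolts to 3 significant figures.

22.9 µV

Span = 12 V.
Need 2^N ≥ 12 V / 61.7 µV = 194500 → N_min = 18.
LSB = 12 V / 2^18 = 45.776 µV.
|e|_max = LSB/2 = 22.9 µV.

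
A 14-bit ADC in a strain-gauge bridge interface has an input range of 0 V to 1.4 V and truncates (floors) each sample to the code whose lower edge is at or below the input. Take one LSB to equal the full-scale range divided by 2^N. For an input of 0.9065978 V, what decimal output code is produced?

10609

Span = 1.4 V. LSB = 1.4 V / 2^14 ≈ 85.45 µV.
V_in − V_min = 0.9065978 − (0) = 0.9065978 V.
Divide by LSB: 0.9065978 × 16384/1.4 = 10609.7845.
Truncating gives code 10609.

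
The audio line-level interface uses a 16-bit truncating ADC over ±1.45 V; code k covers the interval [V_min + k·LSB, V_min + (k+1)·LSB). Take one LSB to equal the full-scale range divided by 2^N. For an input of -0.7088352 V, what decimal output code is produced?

16749

Full-scale range = 1.45 V − (-1.45 V) = 2.9 V. LSB = 2.9 V / 2^16 ≈ 44.25 µV.
(V_in − V_min) × 2^16/range = (-0.7088352 − (-1.45)) × 65536/2.9 = 16749.302.
Floor → code = 16749.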